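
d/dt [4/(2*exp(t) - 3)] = -8*exp(t)/(2*exp(t) - 3)^2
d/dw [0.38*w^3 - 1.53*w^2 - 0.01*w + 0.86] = 1.14*w^2 - 3.06*w - 0.01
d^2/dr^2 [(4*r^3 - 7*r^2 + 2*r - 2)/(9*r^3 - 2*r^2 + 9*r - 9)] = 2*(-495*r^6 - 486*r^5 + 2565*r^4 - 3709*r^3 - 132*r^2 + 486*r - 531)/(729*r^9 - 486*r^8 + 2295*r^7 - 3167*r^6 + 3267*r^5 - 4968*r^4 + 3888*r^3 - 2673*r^2 + 2187*r - 729)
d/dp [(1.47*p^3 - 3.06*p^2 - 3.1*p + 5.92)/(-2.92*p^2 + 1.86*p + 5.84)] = (-4.2924*p^4 + 5.4684*p^3 + 11.0108*p^2 - 1.168*p - 29.1152)/(8.5264*p^4 - 10.8624*p^3 - 30.646*p^2 + 21.7248*p + 34.1056)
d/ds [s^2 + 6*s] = 2*s + 6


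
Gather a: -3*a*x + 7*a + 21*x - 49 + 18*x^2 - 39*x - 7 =a*(7 - 3*x) + 18*x^2 - 18*x - 56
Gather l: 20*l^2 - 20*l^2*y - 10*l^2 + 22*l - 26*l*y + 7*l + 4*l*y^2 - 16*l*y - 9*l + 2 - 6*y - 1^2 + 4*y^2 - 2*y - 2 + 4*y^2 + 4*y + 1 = l^2*(10 - 20*y) + l*(4*y^2 - 42*y + 20) + 8*y^2 - 4*y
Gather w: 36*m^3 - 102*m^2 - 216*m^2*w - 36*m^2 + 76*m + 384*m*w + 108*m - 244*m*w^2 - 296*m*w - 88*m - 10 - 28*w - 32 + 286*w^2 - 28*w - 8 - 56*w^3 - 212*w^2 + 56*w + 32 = 36*m^3 - 138*m^2 + 96*m - 56*w^3 + w^2*(74 - 244*m) + w*(-216*m^2 + 88*m) - 18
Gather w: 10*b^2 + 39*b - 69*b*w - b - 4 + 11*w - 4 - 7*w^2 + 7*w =10*b^2 + 38*b - 7*w^2 + w*(18 - 69*b) - 8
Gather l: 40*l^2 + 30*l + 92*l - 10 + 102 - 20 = 40*l^2 + 122*l + 72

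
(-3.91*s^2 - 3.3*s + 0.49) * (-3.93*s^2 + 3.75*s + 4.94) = 15.3663*s^4 - 1.6935*s^3 - 33.6161*s^2 - 14.4645*s + 2.4206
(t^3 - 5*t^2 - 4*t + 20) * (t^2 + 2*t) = t^5 - 3*t^4 - 14*t^3 + 12*t^2 + 40*t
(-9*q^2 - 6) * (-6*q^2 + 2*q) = 54*q^4 - 18*q^3 + 36*q^2 - 12*q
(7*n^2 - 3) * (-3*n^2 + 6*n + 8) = -21*n^4 + 42*n^3 + 65*n^2 - 18*n - 24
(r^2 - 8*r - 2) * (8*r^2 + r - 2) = 8*r^4 - 63*r^3 - 26*r^2 + 14*r + 4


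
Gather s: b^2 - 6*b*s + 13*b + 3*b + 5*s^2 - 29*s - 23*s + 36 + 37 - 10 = b^2 + 16*b + 5*s^2 + s*(-6*b - 52) + 63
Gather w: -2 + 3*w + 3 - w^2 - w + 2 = -w^2 + 2*w + 3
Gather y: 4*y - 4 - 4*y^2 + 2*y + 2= -4*y^2 + 6*y - 2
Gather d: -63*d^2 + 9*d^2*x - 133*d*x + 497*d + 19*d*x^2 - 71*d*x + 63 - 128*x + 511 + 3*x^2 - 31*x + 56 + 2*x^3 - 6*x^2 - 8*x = d^2*(9*x - 63) + d*(19*x^2 - 204*x + 497) + 2*x^3 - 3*x^2 - 167*x + 630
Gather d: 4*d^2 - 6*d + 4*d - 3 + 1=4*d^2 - 2*d - 2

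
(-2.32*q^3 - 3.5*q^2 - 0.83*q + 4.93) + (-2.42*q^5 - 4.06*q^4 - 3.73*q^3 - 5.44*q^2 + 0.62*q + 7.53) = -2.42*q^5 - 4.06*q^4 - 6.05*q^3 - 8.94*q^2 - 0.21*q + 12.46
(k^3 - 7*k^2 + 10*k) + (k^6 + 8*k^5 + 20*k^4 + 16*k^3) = k^6 + 8*k^5 + 20*k^4 + 17*k^3 - 7*k^2 + 10*k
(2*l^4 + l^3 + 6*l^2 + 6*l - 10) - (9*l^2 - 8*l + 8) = 2*l^4 + l^3 - 3*l^2 + 14*l - 18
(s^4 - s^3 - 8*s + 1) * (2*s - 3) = 2*s^5 - 5*s^4 + 3*s^3 - 16*s^2 + 26*s - 3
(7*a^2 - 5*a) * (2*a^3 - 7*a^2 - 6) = 14*a^5 - 59*a^4 + 35*a^3 - 42*a^2 + 30*a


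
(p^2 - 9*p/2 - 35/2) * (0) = 0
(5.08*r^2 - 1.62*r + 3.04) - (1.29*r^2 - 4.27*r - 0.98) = 3.79*r^2 + 2.65*r + 4.02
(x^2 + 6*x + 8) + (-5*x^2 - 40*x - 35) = -4*x^2 - 34*x - 27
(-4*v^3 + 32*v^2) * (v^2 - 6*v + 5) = -4*v^5 + 56*v^4 - 212*v^3 + 160*v^2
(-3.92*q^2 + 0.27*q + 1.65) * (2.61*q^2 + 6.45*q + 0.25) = -10.2312*q^4 - 24.5793*q^3 + 5.068*q^2 + 10.71*q + 0.4125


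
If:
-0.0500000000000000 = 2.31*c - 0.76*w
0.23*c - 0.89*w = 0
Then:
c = -0.02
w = -0.01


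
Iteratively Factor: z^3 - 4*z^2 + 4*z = (z - 2)*(z^2 - 2*z) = (z - 2)^2*(z)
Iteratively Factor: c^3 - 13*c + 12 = (c - 3)*(c^2 + 3*c - 4) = (c - 3)*(c + 4)*(c - 1)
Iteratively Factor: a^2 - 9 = (a - 3)*(a + 3)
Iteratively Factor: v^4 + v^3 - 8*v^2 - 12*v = (v - 3)*(v^3 + 4*v^2 + 4*v) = (v - 3)*(v + 2)*(v^2 + 2*v) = v*(v - 3)*(v + 2)*(v + 2)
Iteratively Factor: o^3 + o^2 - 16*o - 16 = (o + 1)*(o^2 - 16) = (o + 1)*(o + 4)*(o - 4)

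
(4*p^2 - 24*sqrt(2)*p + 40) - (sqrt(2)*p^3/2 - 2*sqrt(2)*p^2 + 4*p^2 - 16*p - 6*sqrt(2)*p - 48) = -sqrt(2)*p^3/2 + 2*sqrt(2)*p^2 - 18*sqrt(2)*p + 16*p + 88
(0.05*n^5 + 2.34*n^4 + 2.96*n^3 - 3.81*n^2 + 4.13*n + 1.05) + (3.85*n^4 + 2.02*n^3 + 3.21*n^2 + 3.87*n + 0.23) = 0.05*n^5 + 6.19*n^4 + 4.98*n^3 - 0.6*n^2 + 8.0*n + 1.28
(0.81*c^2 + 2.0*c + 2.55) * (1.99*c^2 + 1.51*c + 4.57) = 1.6119*c^4 + 5.2031*c^3 + 11.7962*c^2 + 12.9905*c + 11.6535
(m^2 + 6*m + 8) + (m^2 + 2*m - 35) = 2*m^2 + 8*m - 27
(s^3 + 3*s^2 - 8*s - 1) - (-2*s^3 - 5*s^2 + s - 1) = 3*s^3 + 8*s^2 - 9*s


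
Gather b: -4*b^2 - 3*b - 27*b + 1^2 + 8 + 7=-4*b^2 - 30*b + 16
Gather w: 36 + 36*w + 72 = 36*w + 108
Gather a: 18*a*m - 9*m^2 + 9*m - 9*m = 18*a*m - 9*m^2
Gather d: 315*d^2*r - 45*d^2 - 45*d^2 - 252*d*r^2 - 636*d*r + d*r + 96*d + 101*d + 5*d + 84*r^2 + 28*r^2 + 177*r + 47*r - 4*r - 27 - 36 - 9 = d^2*(315*r - 90) + d*(-252*r^2 - 635*r + 202) + 112*r^2 + 220*r - 72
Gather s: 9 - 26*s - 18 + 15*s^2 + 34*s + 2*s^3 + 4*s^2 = 2*s^3 + 19*s^2 + 8*s - 9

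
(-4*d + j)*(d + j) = -4*d^2 - 3*d*j + j^2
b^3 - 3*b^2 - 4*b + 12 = (b - 3)*(b - 2)*(b + 2)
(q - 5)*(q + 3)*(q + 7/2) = q^3 + 3*q^2/2 - 22*q - 105/2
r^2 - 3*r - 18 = (r - 6)*(r + 3)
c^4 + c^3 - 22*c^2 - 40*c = c*(c - 5)*(c + 2)*(c + 4)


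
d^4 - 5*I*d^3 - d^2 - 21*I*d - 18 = (d - 3*I)^2*(d - I)*(d + 2*I)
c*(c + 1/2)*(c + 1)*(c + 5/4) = c^4 + 11*c^3/4 + 19*c^2/8 + 5*c/8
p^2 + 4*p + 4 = (p + 2)^2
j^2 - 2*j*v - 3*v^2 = (j - 3*v)*(j + v)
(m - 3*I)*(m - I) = m^2 - 4*I*m - 3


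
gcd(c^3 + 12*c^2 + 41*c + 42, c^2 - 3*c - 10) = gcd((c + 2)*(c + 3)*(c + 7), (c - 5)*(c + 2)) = c + 2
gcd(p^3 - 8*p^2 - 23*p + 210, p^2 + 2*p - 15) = p + 5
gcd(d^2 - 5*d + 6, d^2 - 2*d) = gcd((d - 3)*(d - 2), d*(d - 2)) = d - 2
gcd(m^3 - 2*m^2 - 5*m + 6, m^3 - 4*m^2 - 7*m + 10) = m^2 + m - 2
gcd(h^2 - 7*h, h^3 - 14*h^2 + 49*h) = h^2 - 7*h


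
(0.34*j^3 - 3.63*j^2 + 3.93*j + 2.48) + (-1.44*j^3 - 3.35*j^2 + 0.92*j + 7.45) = -1.1*j^3 - 6.98*j^2 + 4.85*j + 9.93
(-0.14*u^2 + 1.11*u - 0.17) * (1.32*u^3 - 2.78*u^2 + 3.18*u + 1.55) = -0.1848*u^5 + 1.8544*u^4 - 3.7554*u^3 + 3.7854*u^2 + 1.1799*u - 0.2635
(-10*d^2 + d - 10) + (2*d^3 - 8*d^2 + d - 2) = 2*d^3 - 18*d^2 + 2*d - 12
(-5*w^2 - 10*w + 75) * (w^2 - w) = -5*w^4 - 5*w^3 + 85*w^2 - 75*w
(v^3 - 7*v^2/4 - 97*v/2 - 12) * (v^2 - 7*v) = v^5 - 35*v^4/4 - 145*v^3/4 + 655*v^2/2 + 84*v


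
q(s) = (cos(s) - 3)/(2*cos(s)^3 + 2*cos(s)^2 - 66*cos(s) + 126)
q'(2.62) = 0.00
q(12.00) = -0.03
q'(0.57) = 0.01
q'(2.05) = 0.00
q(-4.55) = -0.02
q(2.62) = -0.02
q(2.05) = -0.02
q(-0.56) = -0.03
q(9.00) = -0.02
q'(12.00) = -0.00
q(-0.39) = -0.03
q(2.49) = -0.02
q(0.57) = -0.03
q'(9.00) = 0.00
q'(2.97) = 0.00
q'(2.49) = 0.00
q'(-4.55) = 0.00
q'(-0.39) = -0.00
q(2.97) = -0.02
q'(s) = (cos(s) - 3)*(6*sin(s)*cos(s)^2 + 4*sin(s)*cos(s) - 66*sin(s))/(2*cos(s)^3 + 2*cos(s)^2 - 66*cos(s) + 126)^2 - sin(s)/(2*cos(s)^3 + 2*cos(s)^2 - 66*cos(s) + 126) = (cos(s) + 2)*sin(s)/((cos(s) - 3)^2*(cos(s) + 7)^2)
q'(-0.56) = -0.01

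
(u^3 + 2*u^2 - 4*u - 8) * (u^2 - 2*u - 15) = u^5 - 23*u^3 - 30*u^2 + 76*u + 120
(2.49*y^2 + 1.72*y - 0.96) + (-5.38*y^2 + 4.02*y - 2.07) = -2.89*y^2 + 5.74*y - 3.03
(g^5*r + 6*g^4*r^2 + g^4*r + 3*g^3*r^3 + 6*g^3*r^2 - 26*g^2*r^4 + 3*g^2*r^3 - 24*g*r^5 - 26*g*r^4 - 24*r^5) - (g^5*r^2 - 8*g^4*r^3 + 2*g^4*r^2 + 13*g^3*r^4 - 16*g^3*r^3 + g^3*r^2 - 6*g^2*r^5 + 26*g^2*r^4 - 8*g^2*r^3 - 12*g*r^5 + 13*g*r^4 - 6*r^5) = -g^5*r^2 + g^5*r + 8*g^4*r^3 + 4*g^4*r^2 + g^4*r - 13*g^3*r^4 + 19*g^3*r^3 + 5*g^3*r^2 + 6*g^2*r^5 - 52*g^2*r^4 + 11*g^2*r^3 - 12*g*r^5 - 39*g*r^4 - 18*r^5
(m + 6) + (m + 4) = 2*m + 10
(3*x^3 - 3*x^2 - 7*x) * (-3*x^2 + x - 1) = -9*x^5 + 12*x^4 + 15*x^3 - 4*x^2 + 7*x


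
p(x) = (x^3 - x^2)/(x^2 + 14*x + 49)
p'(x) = (-2*x - 14)*(x^3 - x^2)/(x^2 + 14*x + 49)^2 + (3*x^2 - 2*x)/(x^2 + 14*x + 49) = x*(x^2 + 21*x - 14)/(x^3 + 21*x^2 + 147*x + 343)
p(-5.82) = -165.91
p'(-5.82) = 362.54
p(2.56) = 0.11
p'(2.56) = 0.14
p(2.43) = 0.09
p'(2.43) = 0.12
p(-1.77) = -0.32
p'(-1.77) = 0.59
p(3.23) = 0.22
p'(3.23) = 0.19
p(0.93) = -0.00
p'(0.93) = 0.01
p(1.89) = 0.04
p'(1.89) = 0.08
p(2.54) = 0.11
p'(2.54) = 0.13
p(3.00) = 0.18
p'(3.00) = 0.17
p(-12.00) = -74.88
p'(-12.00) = -11.71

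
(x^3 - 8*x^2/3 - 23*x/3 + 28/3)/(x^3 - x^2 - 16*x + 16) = (x + 7/3)/(x + 4)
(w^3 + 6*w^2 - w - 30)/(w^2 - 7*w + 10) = (w^2 + 8*w + 15)/(w - 5)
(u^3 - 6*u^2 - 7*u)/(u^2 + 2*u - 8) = u*(u^2 - 6*u - 7)/(u^2 + 2*u - 8)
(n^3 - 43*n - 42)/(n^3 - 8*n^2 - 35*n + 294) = (n + 1)/(n - 7)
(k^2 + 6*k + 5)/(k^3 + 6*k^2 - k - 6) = (k + 5)/(k^2 + 5*k - 6)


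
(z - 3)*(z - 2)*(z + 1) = z^3 - 4*z^2 + z + 6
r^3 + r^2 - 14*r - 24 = (r - 4)*(r + 2)*(r + 3)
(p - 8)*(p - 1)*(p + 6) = p^3 - 3*p^2 - 46*p + 48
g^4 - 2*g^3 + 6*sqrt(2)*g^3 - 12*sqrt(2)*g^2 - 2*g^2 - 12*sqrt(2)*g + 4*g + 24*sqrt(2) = (g - 2)*(g - sqrt(2))*(g + sqrt(2))*(g + 6*sqrt(2))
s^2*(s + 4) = s^3 + 4*s^2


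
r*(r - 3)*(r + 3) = r^3 - 9*r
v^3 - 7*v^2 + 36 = (v - 6)*(v - 3)*(v + 2)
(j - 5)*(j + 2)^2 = j^3 - j^2 - 16*j - 20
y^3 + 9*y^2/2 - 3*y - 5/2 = (y - 1)*(y + 1/2)*(y + 5)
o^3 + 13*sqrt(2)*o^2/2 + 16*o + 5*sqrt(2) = (o + sqrt(2)/2)*(o + sqrt(2))*(o + 5*sqrt(2))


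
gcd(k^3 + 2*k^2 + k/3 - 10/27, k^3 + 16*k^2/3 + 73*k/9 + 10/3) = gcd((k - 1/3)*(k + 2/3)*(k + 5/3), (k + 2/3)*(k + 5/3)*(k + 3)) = k^2 + 7*k/3 + 10/9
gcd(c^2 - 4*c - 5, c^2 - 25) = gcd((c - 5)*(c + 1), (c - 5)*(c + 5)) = c - 5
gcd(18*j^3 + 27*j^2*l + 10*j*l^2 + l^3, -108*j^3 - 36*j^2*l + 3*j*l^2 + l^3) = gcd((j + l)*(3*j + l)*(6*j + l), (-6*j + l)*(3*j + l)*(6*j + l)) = 18*j^2 + 9*j*l + l^2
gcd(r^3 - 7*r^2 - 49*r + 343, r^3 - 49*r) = r^2 - 49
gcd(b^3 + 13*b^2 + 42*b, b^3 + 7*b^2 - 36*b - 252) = b^2 + 13*b + 42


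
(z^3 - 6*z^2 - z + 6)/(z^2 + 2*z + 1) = (z^2 - 7*z + 6)/(z + 1)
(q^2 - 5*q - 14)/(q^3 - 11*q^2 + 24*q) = (q^2 - 5*q - 14)/(q*(q^2 - 11*q + 24))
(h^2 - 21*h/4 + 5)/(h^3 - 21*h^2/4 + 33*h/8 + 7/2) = 2*(4*h - 5)/(8*h^2 - 10*h - 7)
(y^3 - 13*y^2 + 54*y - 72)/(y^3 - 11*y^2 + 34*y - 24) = (y - 3)/(y - 1)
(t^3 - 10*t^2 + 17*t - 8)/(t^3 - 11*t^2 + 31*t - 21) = (t^2 - 9*t + 8)/(t^2 - 10*t + 21)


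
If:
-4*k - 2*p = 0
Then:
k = -p/2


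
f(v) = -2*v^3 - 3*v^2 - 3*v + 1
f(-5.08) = 201.01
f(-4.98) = 188.55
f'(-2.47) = -24.79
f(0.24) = 0.08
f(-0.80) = 2.50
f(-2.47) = 20.25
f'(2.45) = -53.72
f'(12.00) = -939.00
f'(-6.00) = -183.00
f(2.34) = -48.07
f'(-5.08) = -127.36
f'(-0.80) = -2.04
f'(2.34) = -49.89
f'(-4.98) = -121.92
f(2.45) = -53.77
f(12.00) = -3923.00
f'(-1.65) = -9.44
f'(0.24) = -4.79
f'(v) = -6*v^2 - 6*v - 3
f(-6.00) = 343.00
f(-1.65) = 6.77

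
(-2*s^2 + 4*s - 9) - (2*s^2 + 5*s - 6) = -4*s^2 - s - 3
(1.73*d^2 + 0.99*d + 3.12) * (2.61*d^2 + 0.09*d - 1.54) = 4.5153*d^4 + 2.7396*d^3 + 5.5681*d^2 - 1.2438*d - 4.8048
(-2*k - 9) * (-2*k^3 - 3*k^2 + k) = 4*k^4 + 24*k^3 + 25*k^2 - 9*k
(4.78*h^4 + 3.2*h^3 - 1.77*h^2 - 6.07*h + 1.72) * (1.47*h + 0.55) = 7.0266*h^5 + 7.333*h^4 - 0.8419*h^3 - 9.8964*h^2 - 0.8101*h + 0.946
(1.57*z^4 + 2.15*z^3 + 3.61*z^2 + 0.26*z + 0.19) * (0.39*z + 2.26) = 0.6123*z^5 + 4.3867*z^4 + 6.2669*z^3 + 8.26*z^2 + 0.6617*z + 0.4294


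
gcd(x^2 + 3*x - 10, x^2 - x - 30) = x + 5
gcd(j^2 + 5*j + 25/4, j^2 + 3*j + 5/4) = j + 5/2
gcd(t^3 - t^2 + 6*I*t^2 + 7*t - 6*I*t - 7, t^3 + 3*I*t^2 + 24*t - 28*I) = t + 7*I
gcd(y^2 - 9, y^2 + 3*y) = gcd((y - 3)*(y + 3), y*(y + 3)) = y + 3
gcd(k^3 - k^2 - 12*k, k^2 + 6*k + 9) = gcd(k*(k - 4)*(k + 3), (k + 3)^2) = k + 3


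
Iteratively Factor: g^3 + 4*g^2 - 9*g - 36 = (g - 3)*(g^2 + 7*g + 12) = (g - 3)*(g + 4)*(g + 3)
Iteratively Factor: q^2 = (q)*(q)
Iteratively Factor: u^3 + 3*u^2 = (u + 3)*(u^2) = u*(u + 3)*(u)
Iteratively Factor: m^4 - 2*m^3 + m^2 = (m)*(m^3 - 2*m^2 + m) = m^2*(m^2 - 2*m + 1) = m^2*(m - 1)*(m - 1)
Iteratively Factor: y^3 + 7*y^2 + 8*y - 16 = (y + 4)*(y^2 + 3*y - 4) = (y - 1)*(y + 4)*(y + 4)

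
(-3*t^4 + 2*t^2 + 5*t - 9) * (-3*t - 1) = 9*t^5 + 3*t^4 - 6*t^3 - 17*t^2 + 22*t + 9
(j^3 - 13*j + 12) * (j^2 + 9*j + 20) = j^5 + 9*j^4 + 7*j^3 - 105*j^2 - 152*j + 240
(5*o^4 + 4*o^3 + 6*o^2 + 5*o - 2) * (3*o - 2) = 15*o^5 + 2*o^4 + 10*o^3 + 3*o^2 - 16*o + 4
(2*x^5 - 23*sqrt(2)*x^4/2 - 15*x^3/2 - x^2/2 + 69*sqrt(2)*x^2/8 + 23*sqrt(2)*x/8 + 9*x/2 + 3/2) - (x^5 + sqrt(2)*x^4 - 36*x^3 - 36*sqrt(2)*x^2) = x^5 - 25*sqrt(2)*x^4/2 + 57*x^3/2 - x^2/2 + 357*sqrt(2)*x^2/8 + 23*sqrt(2)*x/8 + 9*x/2 + 3/2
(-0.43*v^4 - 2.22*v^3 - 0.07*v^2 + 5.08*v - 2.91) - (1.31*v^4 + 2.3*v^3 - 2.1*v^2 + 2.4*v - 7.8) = -1.74*v^4 - 4.52*v^3 + 2.03*v^2 + 2.68*v + 4.89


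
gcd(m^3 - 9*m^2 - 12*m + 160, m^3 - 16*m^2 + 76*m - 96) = m - 8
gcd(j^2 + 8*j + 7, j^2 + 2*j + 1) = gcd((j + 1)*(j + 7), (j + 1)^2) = j + 1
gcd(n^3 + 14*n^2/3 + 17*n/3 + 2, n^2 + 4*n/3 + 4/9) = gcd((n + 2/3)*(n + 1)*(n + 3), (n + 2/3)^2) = n + 2/3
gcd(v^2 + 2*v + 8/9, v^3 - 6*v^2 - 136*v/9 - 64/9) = v^2 + 2*v + 8/9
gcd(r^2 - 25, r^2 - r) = 1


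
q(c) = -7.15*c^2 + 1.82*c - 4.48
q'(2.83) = -38.65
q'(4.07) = -56.38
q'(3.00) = -41.08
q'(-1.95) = 29.70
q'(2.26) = -30.50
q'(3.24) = -44.51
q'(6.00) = -83.98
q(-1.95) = -35.22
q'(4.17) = -57.81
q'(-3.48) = 51.58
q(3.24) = -73.64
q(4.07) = -115.51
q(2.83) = -56.59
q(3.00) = -63.37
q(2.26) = -36.89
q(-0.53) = -7.45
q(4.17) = -121.22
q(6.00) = -250.96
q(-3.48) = -97.40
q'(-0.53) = 9.40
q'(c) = 1.82 - 14.3*c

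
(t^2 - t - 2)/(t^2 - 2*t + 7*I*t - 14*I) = (t + 1)/(t + 7*I)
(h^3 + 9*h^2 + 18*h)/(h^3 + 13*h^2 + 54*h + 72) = h/(h + 4)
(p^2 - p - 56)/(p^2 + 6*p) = (p^2 - p - 56)/(p*(p + 6))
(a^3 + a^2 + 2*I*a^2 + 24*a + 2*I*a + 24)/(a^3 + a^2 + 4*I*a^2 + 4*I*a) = (a^2 + 2*I*a + 24)/(a*(a + 4*I))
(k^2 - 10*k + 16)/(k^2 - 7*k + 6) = (k^2 - 10*k + 16)/(k^2 - 7*k + 6)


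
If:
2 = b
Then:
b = 2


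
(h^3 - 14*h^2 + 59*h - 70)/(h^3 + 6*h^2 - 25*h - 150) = (h^2 - 9*h + 14)/(h^2 + 11*h + 30)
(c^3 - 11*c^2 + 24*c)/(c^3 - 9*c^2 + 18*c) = (c - 8)/(c - 6)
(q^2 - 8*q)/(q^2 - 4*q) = (q - 8)/(q - 4)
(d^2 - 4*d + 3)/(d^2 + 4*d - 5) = (d - 3)/(d + 5)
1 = 1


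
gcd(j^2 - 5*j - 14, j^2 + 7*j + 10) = j + 2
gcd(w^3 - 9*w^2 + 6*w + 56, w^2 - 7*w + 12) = w - 4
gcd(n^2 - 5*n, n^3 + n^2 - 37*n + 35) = n - 5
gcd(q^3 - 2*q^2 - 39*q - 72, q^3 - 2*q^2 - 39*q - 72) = q^3 - 2*q^2 - 39*q - 72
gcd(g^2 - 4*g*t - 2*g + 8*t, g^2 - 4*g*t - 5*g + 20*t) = -g + 4*t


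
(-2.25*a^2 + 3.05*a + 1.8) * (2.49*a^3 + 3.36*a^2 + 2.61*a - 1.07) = -5.6025*a^5 + 0.0345000000000004*a^4 + 8.8575*a^3 + 16.416*a^2 + 1.4345*a - 1.926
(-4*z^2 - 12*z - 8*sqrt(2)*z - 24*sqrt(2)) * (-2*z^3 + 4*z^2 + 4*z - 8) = 8*z^5 + 8*z^4 + 16*sqrt(2)*z^4 - 64*z^3 + 16*sqrt(2)*z^3 - 128*sqrt(2)*z^2 - 16*z^2 - 32*sqrt(2)*z + 96*z + 192*sqrt(2)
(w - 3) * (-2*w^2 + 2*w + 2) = -2*w^3 + 8*w^2 - 4*w - 6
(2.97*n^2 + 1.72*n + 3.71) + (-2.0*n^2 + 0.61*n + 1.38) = 0.97*n^2 + 2.33*n + 5.09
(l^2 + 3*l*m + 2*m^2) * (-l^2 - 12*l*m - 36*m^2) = -l^4 - 15*l^3*m - 74*l^2*m^2 - 132*l*m^3 - 72*m^4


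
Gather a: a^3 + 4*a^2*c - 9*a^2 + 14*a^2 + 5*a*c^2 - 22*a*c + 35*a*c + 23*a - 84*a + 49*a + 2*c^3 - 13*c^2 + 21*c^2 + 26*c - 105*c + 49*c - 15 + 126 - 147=a^3 + a^2*(4*c + 5) + a*(5*c^2 + 13*c - 12) + 2*c^3 + 8*c^2 - 30*c - 36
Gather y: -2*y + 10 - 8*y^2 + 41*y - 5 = -8*y^2 + 39*y + 5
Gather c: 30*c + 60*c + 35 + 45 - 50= 90*c + 30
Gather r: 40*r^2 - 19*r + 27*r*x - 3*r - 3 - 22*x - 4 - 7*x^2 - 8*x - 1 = 40*r^2 + r*(27*x - 22) - 7*x^2 - 30*x - 8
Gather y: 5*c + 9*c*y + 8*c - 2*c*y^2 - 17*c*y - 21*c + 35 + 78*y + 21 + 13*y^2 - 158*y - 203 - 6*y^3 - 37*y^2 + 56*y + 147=-8*c - 6*y^3 + y^2*(-2*c - 24) + y*(-8*c - 24)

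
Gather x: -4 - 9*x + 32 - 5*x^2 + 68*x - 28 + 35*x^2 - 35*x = 30*x^2 + 24*x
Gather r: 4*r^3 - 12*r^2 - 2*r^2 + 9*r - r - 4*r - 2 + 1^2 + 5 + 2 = 4*r^3 - 14*r^2 + 4*r + 6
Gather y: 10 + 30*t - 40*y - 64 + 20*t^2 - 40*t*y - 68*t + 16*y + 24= 20*t^2 - 38*t + y*(-40*t - 24) - 30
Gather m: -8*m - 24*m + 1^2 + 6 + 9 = 16 - 32*m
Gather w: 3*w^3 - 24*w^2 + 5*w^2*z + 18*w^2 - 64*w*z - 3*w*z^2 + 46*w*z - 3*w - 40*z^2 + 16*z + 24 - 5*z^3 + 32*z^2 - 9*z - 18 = 3*w^3 + w^2*(5*z - 6) + w*(-3*z^2 - 18*z - 3) - 5*z^3 - 8*z^2 + 7*z + 6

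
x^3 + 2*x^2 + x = x*(x + 1)^2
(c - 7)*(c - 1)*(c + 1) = c^3 - 7*c^2 - c + 7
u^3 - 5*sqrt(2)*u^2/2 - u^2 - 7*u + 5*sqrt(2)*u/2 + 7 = (u - 1)*(u - 7*sqrt(2)/2)*(u + sqrt(2))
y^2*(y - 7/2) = y^3 - 7*y^2/2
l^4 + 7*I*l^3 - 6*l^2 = l^2*(l + I)*(l + 6*I)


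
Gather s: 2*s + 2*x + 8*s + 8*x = 10*s + 10*x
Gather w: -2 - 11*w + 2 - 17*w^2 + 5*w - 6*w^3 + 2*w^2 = -6*w^3 - 15*w^2 - 6*w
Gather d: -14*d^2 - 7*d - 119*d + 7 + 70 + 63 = -14*d^2 - 126*d + 140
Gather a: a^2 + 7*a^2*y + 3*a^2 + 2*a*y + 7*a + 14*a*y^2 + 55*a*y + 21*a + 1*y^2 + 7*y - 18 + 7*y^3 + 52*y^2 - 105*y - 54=a^2*(7*y + 4) + a*(14*y^2 + 57*y + 28) + 7*y^3 + 53*y^2 - 98*y - 72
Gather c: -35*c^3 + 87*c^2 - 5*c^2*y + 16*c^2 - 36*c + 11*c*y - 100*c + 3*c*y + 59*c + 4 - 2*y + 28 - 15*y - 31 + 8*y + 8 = -35*c^3 + c^2*(103 - 5*y) + c*(14*y - 77) - 9*y + 9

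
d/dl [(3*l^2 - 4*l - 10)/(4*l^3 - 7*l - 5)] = (2*(2 - 3*l)*(-4*l^3 + 7*l + 5) + (12*l^2 - 7)*(-3*l^2 + 4*l + 10))/(-4*l^3 + 7*l + 5)^2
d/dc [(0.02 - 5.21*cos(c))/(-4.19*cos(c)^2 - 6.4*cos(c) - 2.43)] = (21.8299*cos(c)^2 - 0.1676*cos(c) - 12.7883)*sin(c)/(17.5561*cos(c)^4 + 53.632*cos(c)^3 + 61.3234*cos(c)^2 + 31.104*cos(c) + 5.9049)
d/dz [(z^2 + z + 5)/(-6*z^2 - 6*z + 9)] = 13*(2*z + 1)/(3*(4*z^4 + 8*z^3 - 8*z^2 - 12*z + 9))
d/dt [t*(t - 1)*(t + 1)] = 3*t^2 - 1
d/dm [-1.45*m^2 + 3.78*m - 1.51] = 3.78 - 2.9*m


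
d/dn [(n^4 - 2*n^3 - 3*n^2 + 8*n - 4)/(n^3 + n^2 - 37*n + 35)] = (n^4 + 4*n^3 - 103*n^2 + 62*n + 132)/(n^4 + 4*n^3 - 66*n^2 - 140*n + 1225)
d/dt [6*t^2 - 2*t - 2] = 12*t - 2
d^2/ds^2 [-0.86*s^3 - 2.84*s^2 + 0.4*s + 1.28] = -5.16*s - 5.68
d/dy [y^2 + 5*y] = 2*y + 5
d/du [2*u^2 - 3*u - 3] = 4*u - 3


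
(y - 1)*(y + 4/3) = y^2 + y/3 - 4/3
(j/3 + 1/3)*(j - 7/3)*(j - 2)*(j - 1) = j^4/3 - 13*j^3/9 + 11*j^2/9 + 13*j/9 - 14/9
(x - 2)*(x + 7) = x^2 + 5*x - 14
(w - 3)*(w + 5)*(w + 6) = w^3 + 8*w^2 - 3*w - 90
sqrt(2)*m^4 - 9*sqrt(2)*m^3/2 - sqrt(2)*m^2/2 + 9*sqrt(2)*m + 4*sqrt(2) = (m - 4)*(m - 2)*(m + 1/2)*(sqrt(2)*m + sqrt(2))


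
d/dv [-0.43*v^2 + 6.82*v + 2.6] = 6.82 - 0.86*v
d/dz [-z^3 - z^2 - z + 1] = -3*z^2 - 2*z - 1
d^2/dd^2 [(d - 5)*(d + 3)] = 2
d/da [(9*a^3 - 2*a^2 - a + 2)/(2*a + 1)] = (36*a^3 + 23*a^2 - 4*a - 5)/(4*a^2 + 4*a + 1)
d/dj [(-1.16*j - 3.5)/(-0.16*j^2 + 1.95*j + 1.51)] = (-0.1856*j^2 - 1.12*j + 5.0734)/(0.0256*j^4 - 0.624*j^3 + 3.3193*j^2 + 5.889*j + 2.2801)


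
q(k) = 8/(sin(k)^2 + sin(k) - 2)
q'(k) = 8*(-2*sin(k)*cos(k) - cos(k))/(sin(k)^2 + sin(k) - 2)^2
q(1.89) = -53.69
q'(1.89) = 327.85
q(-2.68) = -3.56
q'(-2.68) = 0.15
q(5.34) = -3.71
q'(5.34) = 0.63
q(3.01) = -4.32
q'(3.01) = 2.92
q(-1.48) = -3.99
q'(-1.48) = 0.18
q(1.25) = -53.18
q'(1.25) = -322.99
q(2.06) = -23.66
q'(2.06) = 90.94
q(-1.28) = -3.92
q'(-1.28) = 0.50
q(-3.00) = -3.77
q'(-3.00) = 1.26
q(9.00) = -5.64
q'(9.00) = 6.61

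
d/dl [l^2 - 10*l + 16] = 2*l - 10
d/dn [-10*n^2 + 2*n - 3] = 2 - 20*n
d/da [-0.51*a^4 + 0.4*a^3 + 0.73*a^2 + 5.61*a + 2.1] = -2.04*a^3 + 1.2*a^2 + 1.46*a + 5.61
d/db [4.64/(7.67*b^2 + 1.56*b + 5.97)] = (-71.1776*b - 7.2384)/(7.67*b^2 + 1.56*b + 5.97)^2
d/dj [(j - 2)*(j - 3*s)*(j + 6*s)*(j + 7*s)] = 4*j^3 + 30*j^2*s - 6*j^2 + 6*j*s^2 - 40*j*s - 126*s^3 - 6*s^2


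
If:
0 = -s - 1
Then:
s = -1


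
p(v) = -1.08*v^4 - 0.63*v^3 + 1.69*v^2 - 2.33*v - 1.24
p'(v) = -4.32*v^3 - 1.89*v^2 + 3.38*v - 2.33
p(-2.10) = -4.06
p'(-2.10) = 22.24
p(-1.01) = 2.36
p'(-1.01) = -3.22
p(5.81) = -1311.92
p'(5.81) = -893.74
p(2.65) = -60.53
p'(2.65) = -87.04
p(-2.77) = -32.01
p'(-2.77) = 65.62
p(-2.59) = -21.52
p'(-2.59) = 51.29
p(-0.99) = 2.30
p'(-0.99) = -3.34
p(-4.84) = -471.60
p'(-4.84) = 426.84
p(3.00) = -97.51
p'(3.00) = -125.84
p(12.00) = -23269.36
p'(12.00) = -7698.89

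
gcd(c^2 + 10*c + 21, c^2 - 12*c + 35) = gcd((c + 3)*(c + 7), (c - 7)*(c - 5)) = 1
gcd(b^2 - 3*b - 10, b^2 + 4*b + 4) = b + 2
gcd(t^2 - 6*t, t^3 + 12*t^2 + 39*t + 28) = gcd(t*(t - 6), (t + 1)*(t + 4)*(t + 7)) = 1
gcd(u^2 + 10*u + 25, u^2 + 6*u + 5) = u + 5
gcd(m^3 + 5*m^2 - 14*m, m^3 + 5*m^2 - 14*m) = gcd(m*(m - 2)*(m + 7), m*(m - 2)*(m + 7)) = m^3 + 5*m^2 - 14*m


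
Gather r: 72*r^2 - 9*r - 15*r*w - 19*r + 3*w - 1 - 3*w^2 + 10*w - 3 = 72*r^2 + r*(-15*w - 28) - 3*w^2 + 13*w - 4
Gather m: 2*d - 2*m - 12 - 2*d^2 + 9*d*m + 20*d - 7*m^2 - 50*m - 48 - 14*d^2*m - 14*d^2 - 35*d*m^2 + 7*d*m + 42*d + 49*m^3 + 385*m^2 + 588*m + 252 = -16*d^2 + 64*d + 49*m^3 + m^2*(378 - 35*d) + m*(-14*d^2 + 16*d + 536) + 192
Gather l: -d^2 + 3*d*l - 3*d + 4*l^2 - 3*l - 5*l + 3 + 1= -d^2 - 3*d + 4*l^2 + l*(3*d - 8) + 4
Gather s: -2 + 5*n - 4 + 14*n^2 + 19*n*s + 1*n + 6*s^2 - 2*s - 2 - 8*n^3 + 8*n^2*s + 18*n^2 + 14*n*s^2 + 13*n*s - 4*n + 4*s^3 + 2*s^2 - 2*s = -8*n^3 + 32*n^2 + 2*n + 4*s^3 + s^2*(14*n + 8) + s*(8*n^2 + 32*n - 4) - 8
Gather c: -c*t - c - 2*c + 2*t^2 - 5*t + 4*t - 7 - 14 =c*(-t - 3) + 2*t^2 - t - 21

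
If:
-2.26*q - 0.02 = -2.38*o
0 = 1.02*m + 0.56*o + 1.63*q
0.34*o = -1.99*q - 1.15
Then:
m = 1.05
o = -0.46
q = -0.50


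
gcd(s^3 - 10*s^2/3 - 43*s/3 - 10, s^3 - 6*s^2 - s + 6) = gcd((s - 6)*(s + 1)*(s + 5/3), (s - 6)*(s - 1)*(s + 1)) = s^2 - 5*s - 6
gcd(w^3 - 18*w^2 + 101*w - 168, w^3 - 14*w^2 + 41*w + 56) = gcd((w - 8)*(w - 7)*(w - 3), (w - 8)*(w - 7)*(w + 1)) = w^2 - 15*w + 56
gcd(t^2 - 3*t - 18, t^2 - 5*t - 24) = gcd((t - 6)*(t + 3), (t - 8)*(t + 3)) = t + 3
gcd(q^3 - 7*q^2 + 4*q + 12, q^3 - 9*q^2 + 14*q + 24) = q^2 - 5*q - 6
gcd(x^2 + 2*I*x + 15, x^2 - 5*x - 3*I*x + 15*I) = x - 3*I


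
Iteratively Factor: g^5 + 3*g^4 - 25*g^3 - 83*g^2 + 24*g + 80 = (g - 5)*(g^4 + 8*g^3 + 15*g^2 - 8*g - 16) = (g - 5)*(g + 4)*(g^3 + 4*g^2 - g - 4) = (g - 5)*(g + 1)*(g + 4)*(g^2 + 3*g - 4) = (g - 5)*(g + 1)*(g + 4)^2*(g - 1)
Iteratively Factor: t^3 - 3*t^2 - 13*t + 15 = (t + 3)*(t^2 - 6*t + 5) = (t - 5)*(t + 3)*(t - 1)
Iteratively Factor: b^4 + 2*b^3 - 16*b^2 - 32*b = (b + 4)*(b^3 - 2*b^2 - 8*b) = (b - 4)*(b + 4)*(b^2 + 2*b) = b*(b - 4)*(b + 4)*(b + 2)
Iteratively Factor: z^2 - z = (z)*(z - 1)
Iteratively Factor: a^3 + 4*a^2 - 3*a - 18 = (a - 2)*(a^2 + 6*a + 9) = (a - 2)*(a + 3)*(a + 3)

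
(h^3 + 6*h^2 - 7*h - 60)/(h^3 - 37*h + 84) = (h^2 + 9*h + 20)/(h^2 + 3*h - 28)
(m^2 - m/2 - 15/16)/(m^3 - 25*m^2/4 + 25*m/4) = (m + 3/4)/(m*(m - 5))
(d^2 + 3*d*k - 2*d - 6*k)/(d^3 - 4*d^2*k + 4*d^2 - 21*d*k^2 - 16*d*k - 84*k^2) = (d - 2)/(d^2 - 7*d*k + 4*d - 28*k)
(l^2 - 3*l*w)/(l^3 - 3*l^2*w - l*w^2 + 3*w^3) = l/(l^2 - w^2)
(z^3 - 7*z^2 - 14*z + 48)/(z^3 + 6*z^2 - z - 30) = (z - 8)/(z + 5)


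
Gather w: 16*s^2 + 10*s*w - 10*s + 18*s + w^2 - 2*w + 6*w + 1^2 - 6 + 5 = 16*s^2 + 8*s + w^2 + w*(10*s + 4)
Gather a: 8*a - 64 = 8*a - 64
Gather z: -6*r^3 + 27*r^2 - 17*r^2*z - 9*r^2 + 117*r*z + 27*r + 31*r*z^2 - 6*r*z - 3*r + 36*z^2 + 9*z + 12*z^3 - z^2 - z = -6*r^3 + 18*r^2 + 24*r + 12*z^3 + z^2*(31*r + 35) + z*(-17*r^2 + 111*r + 8)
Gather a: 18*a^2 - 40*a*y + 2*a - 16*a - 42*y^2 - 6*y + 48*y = 18*a^2 + a*(-40*y - 14) - 42*y^2 + 42*y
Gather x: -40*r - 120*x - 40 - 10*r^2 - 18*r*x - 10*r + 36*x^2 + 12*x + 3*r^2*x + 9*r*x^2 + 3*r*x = -10*r^2 - 50*r + x^2*(9*r + 36) + x*(3*r^2 - 15*r - 108) - 40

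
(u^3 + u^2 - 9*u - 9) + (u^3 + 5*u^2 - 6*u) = 2*u^3 + 6*u^2 - 15*u - 9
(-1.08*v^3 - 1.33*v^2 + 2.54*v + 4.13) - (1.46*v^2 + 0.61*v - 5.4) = -1.08*v^3 - 2.79*v^2 + 1.93*v + 9.53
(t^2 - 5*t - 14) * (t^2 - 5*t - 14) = t^4 - 10*t^3 - 3*t^2 + 140*t + 196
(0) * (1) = 0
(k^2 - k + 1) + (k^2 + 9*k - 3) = 2*k^2 + 8*k - 2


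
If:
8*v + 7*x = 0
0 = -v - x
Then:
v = 0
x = 0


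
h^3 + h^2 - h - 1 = (h - 1)*(h + 1)^2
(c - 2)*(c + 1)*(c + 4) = c^3 + 3*c^2 - 6*c - 8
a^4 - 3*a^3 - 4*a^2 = a^2*(a - 4)*(a + 1)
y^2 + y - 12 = (y - 3)*(y + 4)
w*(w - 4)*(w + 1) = w^3 - 3*w^2 - 4*w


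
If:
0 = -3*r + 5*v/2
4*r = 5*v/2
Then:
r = 0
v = 0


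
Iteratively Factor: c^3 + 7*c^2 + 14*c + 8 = (c + 4)*(c^2 + 3*c + 2) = (c + 1)*(c + 4)*(c + 2)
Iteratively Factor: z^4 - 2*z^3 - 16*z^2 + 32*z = (z + 4)*(z^3 - 6*z^2 + 8*z) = (z - 4)*(z + 4)*(z^2 - 2*z) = z*(z - 4)*(z + 4)*(z - 2)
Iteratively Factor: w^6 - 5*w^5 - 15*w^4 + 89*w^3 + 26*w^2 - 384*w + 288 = (w - 1)*(w^5 - 4*w^4 - 19*w^3 + 70*w^2 + 96*w - 288) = (w - 1)*(w + 3)*(w^4 - 7*w^3 + 2*w^2 + 64*w - 96) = (w - 4)*(w - 1)*(w + 3)*(w^3 - 3*w^2 - 10*w + 24) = (w - 4)*(w - 2)*(w - 1)*(w + 3)*(w^2 - w - 12) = (w - 4)*(w - 2)*(w - 1)*(w + 3)^2*(w - 4)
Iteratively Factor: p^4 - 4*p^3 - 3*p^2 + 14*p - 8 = (p - 4)*(p^3 - 3*p + 2) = (p - 4)*(p + 2)*(p^2 - 2*p + 1) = (p - 4)*(p - 1)*(p + 2)*(p - 1)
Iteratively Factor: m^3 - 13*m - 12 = (m + 1)*(m^2 - m - 12) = (m - 4)*(m + 1)*(m + 3)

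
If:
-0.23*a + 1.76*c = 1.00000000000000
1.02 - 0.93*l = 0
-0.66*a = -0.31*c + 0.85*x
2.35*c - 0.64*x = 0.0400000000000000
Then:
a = -1.50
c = 0.37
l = 1.10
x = 1.30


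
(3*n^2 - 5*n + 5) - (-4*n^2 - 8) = 7*n^2 - 5*n + 13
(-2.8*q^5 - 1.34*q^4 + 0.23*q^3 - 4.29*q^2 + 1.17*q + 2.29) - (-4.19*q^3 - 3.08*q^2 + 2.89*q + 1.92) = -2.8*q^5 - 1.34*q^4 + 4.42*q^3 - 1.21*q^2 - 1.72*q + 0.37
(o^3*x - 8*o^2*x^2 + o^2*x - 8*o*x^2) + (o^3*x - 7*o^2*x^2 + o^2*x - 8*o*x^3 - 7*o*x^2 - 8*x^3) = 2*o^3*x - 15*o^2*x^2 + 2*o^2*x - 8*o*x^3 - 15*o*x^2 - 8*x^3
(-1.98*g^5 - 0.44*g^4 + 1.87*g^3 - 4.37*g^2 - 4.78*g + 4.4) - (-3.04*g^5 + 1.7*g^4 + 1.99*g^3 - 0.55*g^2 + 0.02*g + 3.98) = 1.06*g^5 - 2.14*g^4 - 0.12*g^3 - 3.82*g^2 - 4.8*g + 0.42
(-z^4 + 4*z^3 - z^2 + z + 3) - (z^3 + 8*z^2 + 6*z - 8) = -z^4 + 3*z^3 - 9*z^2 - 5*z + 11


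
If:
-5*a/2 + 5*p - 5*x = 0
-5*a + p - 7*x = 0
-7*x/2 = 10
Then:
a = 80/21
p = -20/21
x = -20/7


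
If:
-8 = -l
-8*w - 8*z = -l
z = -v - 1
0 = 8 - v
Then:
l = 8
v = 8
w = 10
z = -9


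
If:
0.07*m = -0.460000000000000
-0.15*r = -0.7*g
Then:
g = 0.214285714285714*r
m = -6.57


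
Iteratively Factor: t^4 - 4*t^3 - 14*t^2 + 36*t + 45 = (t - 5)*(t^3 + t^2 - 9*t - 9) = (t - 5)*(t + 3)*(t^2 - 2*t - 3) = (t - 5)*(t + 1)*(t + 3)*(t - 3)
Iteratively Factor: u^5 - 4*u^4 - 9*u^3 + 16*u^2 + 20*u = (u)*(u^4 - 4*u^3 - 9*u^2 + 16*u + 20) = u*(u - 2)*(u^3 - 2*u^2 - 13*u - 10) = u*(u - 2)*(u + 2)*(u^2 - 4*u - 5) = u*(u - 2)*(u + 1)*(u + 2)*(u - 5)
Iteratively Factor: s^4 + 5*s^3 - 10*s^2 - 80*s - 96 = (s + 3)*(s^3 + 2*s^2 - 16*s - 32) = (s + 3)*(s + 4)*(s^2 - 2*s - 8) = (s - 4)*(s + 3)*(s + 4)*(s + 2)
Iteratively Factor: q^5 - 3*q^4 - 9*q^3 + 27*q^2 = (q + 3)*(q^4 - 6*q^3 + 9*q^2) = (q - 3)*(q + 3)*(q^3 - 3*q^2) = q*(q - 3)*(q + 3)*(q^2 - 3*q) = q^2*(q - 3)*(q + 3)*(q - 3)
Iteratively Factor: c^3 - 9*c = (c + 3)*(c^2 - 3*c) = (c - 3)*(c + 3)*(c)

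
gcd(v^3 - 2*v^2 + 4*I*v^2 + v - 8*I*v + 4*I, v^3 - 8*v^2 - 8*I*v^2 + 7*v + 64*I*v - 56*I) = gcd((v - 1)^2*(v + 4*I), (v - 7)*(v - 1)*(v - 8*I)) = v - 1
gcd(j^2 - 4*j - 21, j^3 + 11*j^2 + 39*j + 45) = j + 3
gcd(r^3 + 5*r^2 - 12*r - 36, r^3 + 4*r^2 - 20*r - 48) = r^2 + 8*r + 12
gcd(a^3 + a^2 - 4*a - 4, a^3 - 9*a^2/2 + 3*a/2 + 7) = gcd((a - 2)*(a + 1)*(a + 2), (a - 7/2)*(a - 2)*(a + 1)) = a^2 - a - 2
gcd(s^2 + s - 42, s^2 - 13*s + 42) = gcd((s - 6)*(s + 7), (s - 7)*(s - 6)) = s - 6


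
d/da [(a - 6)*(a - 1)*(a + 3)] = 3*a^2 - 8*a - 15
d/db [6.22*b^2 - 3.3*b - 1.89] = 12.44*b - 3.3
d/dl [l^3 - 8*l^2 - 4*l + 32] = 3*l^2 - 16*l - 4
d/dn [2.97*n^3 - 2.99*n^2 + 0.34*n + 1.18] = 8.91*n^2 - 5.98*n + 0.34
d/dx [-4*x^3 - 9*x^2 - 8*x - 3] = -12*x^2 - 18*x - 8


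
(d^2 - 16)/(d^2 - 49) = (d^2 - 16)/(d^2 - 49)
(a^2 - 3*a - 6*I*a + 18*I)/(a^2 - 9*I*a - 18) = (a - 3)/(a - 3*I)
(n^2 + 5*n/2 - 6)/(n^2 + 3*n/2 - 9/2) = (n + 4)/(n + 3)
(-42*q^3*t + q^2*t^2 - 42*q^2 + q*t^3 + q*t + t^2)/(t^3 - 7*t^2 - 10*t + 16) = (-42*q^3*t + q^2*t^2 - 42*q^2 + q*t^3 + q*t + t^2)/(t^3 - 7*t^2 - 10*t + 16)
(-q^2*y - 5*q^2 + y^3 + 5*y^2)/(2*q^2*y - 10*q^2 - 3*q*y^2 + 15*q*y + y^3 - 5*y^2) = (q*y + 5*q + y^2 + 5*y)/(-2*q*y + 10*q + y^2 - 5*y)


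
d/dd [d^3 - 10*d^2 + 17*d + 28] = 3*d^2 - 20*d + 17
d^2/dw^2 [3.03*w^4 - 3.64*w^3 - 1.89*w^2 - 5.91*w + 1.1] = 36.36*w^2 - 21.84*w - 3.78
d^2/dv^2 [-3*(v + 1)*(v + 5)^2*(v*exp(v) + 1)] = -3*v^4*exp(v) - 57*v^3*exp(v) - 339*v^2*exp(v) - 693*v*exp(v) - 18*v - 360*exp(v) - 66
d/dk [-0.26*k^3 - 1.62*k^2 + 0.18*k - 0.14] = -0.78*k^2 - 3.24*k + 0.18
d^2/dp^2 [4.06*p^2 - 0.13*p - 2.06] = 8.12000000000000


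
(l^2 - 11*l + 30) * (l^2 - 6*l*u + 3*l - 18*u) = l^4 - 6*l^3*u - 8*l^3 + 48*l^2*u - 3*l^2 + 18*l*u + 90*l - 540*u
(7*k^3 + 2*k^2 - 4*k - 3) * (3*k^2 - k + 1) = 21*k^5 - k^4 - 7*k^3 - 3*k^2 - k - 3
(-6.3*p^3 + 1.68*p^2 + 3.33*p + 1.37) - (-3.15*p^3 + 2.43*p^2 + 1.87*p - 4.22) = -3.15*p^3 - 0.75*p^2 + 1.46*p + 5.59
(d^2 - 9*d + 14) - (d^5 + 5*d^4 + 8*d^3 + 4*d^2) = -d^5 - 5*d^4 - 8*d^3 - 3*d^2 - 9*d + 14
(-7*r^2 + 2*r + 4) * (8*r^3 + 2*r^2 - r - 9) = -56*r^5 + 2*r^4 + 43*r^3 + 69*r^2 - 22*r - 36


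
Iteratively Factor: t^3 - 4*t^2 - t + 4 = (t + 1)*(t^2 - 5*t + 4) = (t - 1)*(t + 1)*(t - 4)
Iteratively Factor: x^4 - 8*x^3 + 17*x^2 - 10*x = (x - 5)*(x^3 - 3*x^2 + 2*x) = (x - 5)*(x - 2)*(x^2 - x) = x*(x - 5)*(x - 2)*(x - 1)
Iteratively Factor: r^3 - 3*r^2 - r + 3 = (r + 1)*(r^2 - 4*r + 3) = (r - 1)*(r + 1)*(r - 3)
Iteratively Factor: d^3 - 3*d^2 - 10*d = (d + 2)*(d^2 - 5*d) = d*(d + 2)*(d - 5)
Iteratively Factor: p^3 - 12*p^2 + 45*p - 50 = (p - 5)*(p^2 - 7*p + 10) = (p - 5)^2*(p - 2)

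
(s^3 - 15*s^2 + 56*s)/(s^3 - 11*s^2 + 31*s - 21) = s*(s - 8)/(s^2 - 4*s + 3)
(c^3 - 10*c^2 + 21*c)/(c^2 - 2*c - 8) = c*(-c^2 + 10*c - 21)/(-c^2 + 2*c + 8)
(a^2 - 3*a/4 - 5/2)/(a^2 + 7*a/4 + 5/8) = 2*(a - 2)/(2*a + 1)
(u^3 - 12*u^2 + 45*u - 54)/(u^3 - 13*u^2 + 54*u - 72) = (u - 3)/(u - 4)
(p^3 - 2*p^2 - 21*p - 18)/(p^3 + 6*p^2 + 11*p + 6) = (p - 6)/(p + 2)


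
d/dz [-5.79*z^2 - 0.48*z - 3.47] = -11.58*z - 0.48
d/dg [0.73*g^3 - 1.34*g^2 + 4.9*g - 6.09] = 2.19*g^2 - 2.68*g + 4.9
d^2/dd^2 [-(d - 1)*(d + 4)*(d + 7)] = -6*d - 20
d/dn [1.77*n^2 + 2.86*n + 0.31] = 3.54*n + 2.86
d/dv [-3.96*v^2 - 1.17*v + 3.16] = -7.92*v - 1.17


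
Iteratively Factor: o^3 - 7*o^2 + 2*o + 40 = (o - 5)*(o^2 - 2*o - 8) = (o - 5)*(o + 2)*(o - 4)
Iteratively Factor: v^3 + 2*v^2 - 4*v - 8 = (v + 2)*(v^2 - 4) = (v - 2)*(v + 2)*(v + 2)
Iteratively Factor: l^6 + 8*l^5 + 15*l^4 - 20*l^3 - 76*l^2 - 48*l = (l + 3)*(l^5 + 5*l^4 - 20*l^2 - 16*l) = (l + 2)*(l + 3)*(l^4 + 3*l^3 - 6*l^2 - 8*l) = (l + 1)*(l + 2)*(l + 3)*(l^3 + 2*l^2 - 8*l) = (l - 2)*(l + 1)*(l + 2)*(l + 3)*(l^2 + 4*l) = (l - 2)*(l + 1)*(l + 2)*(l + 3)*(l + 4)*(l)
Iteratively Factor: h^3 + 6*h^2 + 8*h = (h + 2)*(h^2 + 4*h) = h*(h + 2)*(h + 4)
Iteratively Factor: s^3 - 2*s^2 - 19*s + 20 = (s + 4)*(s^2 - 6*s + 5) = (s - 5)*(s + 4)*(s - 1)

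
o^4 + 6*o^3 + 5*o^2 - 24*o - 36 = (o - 2)*(o + 2)*(o + 3)^2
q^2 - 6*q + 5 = (q - 5)*(q - 1)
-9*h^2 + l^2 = (-3*h + l)*(3*h + l)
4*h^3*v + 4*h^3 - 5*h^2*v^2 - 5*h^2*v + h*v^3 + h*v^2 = (-4*h + v)*(-h + v)*(h*v + h)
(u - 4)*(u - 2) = u^2 - 6*u + 8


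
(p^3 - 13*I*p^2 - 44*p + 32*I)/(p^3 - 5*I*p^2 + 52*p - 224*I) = (p - I)/(p + 7*I)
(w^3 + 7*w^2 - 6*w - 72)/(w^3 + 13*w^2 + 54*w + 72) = (w - 3)/(w + 3)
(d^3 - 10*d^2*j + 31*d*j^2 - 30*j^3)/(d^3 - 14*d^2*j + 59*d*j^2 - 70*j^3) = (d - 3*j)/(d - 7*j)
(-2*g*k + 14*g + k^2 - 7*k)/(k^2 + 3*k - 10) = (-2*g*k + 14*g + k^2 - 7*k)/(k^2 + 3*k - 10)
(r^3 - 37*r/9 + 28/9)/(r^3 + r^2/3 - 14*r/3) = (3*r^2 - 7*r + 4)/(3*r*(r - 2))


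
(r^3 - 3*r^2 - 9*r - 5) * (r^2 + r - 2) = r^5 - 2*r^4 - 14*r^3 - 8*r^2 + 13*r + 10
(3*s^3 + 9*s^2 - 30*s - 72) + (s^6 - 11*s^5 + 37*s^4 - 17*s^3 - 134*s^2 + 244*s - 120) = s^6 - 11*s^5 + 37*s^4 - 14*s^3 - 125*s^2 + 214*s - 192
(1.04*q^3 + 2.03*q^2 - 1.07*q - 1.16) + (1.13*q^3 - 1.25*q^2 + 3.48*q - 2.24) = 2.17*q^3 + 0.78*q^2 + 2.41*q - 3.4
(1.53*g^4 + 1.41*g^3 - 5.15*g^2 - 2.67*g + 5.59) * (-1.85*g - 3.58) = -2.8305*g^5 - 8.0859*g^4 + 4.4797*g^3 + 23.3765*g^2 - 0.7829*g - 20.0122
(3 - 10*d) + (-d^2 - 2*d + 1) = -d^2 - 12*d + 4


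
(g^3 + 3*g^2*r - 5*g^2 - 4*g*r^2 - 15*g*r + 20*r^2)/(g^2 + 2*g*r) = (g^3 + 3*g^2*r - 5*g^2 - 4*g*r^2 - 15*g*r + 20*r^2)/(g*(g + 2*r))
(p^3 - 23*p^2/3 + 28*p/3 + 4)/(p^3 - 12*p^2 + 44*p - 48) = (p + 1/3)/(p - 4)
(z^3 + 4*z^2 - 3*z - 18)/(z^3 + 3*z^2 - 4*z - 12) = (z + 3)/(z + 2)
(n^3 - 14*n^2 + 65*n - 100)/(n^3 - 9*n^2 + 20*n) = (n - 5)/n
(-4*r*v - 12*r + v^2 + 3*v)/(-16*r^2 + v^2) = (v + 3)/(4*r + v)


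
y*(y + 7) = y^2 + 7*y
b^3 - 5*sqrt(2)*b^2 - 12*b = b*(b - 6*sqrt(2))*(b + sqrt(2))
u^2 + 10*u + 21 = (u + 3)*(u + 7)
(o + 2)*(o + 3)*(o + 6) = o^3 + 11*o^2 + 36*o + 36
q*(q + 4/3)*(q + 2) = q^3 + 10*q^2/3 + 8*q/3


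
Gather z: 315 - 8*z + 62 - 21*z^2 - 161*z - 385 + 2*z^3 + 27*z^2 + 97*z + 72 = 2*z^3 + 6*z^2 - 72*z + 64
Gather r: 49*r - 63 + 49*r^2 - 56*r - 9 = 49*r^2 - 7*r - 72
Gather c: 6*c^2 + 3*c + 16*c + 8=6*c^2 + 19*c + 8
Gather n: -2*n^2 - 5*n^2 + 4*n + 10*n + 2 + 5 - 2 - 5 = -7*n^2 + 14*n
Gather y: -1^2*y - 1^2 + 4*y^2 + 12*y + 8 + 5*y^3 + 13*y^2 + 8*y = 5*y^3 + 17*y^2 + 19*y + 7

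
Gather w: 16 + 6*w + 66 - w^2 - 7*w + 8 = -w^2 - w + 90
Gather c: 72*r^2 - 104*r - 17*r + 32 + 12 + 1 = 72*r^2 - 121*r + 45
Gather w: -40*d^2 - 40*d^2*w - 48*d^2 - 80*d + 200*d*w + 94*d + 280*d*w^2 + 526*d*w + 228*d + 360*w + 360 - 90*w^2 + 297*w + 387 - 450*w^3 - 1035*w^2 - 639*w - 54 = -88*d^2 + 242*d - 450*w^3 + w^2*(280*d - 1125) + w*(-40*d^2 + 726*d + 18) + 693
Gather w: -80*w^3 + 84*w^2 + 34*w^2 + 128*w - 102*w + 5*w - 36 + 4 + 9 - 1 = -80*w^3 + 118*w^2 + 31*w - 24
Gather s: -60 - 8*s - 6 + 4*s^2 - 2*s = 4*s^2 - 10*s - 66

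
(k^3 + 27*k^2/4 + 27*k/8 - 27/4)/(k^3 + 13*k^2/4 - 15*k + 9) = (k + 3/2)/(k - 2)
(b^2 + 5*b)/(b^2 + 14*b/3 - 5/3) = 3*b/(3*b - 1)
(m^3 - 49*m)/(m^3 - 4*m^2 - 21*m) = (m + 7)/(m + 3)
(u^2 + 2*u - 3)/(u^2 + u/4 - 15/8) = 8*(u^2 + 2*u - 3)/(8*u^2 + 2*u - 15)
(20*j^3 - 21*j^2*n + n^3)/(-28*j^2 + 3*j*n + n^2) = (-5*j^2 + 4*j*n + n^2)/(7*j + n)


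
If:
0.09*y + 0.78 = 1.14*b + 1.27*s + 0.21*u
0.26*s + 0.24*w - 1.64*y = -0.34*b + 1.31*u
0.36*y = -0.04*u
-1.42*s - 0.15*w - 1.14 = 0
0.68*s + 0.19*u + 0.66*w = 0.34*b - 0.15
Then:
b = 1.64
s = -0.95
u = 0.58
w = 1.43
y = -0.06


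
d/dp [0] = 0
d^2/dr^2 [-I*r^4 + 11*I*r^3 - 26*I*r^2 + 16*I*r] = I*(-12*r^2 + 66*r - 52)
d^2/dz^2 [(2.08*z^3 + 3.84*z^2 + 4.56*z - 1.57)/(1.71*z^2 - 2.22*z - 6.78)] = (-7.105427357601e-15*z^5 + 3.5527136788005e-15*z^4 + 124.55496*z^3 + 427.420098*z^2 + 926.652204*z + 163.887012)/(5.000211*z^6 - 19.474506*z^5 - 34.193502*z^4 + 143.488368*z^3 + 135.574236*z^2 - 306.149544*z - 311.665752)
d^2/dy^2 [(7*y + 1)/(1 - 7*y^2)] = 14*(-28*y^2*(7*y + 1) + (21*y + 1)*(7*y^2 - 1))/(7*y^2 - 1)^3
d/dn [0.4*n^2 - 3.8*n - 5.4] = 0.8*n - 3.8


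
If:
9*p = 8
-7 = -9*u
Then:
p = 8/9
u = 7/9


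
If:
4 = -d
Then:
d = -4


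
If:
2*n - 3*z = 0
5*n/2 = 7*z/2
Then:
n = 0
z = 0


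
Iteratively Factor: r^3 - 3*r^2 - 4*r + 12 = (r - 3)*(r^2 - 4) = (r - 3)*(r - 2)*(r + 2)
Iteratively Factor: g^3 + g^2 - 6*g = (g)*(g^2 + g - 6) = g*(g + 3)*(g - 2)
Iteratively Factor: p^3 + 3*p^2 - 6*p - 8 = (p + 1)*(p^2 + 2*p - 8) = (p - 2)*(p + 1)*(p + 4)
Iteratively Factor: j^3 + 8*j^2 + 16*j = (j + 4)*(j^2 + 4*j) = j*(j + 4)*(j + 4)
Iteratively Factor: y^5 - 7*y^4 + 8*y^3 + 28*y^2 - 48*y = (y + 2)*(y^4 - 9*y^3 + 26*y^2 - 24*y) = (y - 4)*(y + 2)*(y^3 - 5*y^2 + 6*y) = y*(y - 4)*(y + 2)*(y^2 - 5*y + 6) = y*(y - 4)*(y - 3)*(y + 2)*(y - 2)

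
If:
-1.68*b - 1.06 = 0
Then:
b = -0.63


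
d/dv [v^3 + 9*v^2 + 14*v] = 3*v^2 + 18*v + 14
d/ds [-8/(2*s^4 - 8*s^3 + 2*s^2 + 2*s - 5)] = 16*(4*s^3 - 12*s^2 + 2*s + 1)/(2*s^4 - 8*s^3 + 2*s^2 + 2*s - 5)^2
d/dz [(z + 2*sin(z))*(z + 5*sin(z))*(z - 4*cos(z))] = (z + 2*sin(z))*(z + 5*sin(z))*(4*sin(z) + 1) + (z + 2*sin(z))*(z - 4*cos(z))*(5*cos(z) + 1) + (z + 5*sin(z))*(z - 4*cos(z))*(2*cos(z) + 1)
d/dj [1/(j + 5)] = -1/(j + 5)^2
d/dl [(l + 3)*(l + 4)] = 2*l + 7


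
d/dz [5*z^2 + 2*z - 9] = 10*z + 2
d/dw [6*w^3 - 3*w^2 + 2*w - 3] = 18*w^2 - 6*w + 2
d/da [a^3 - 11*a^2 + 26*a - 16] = 3*a^2 - 22*a + 26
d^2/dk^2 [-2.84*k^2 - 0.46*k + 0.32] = -5.68000000000000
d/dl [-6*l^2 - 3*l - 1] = -12*l - 3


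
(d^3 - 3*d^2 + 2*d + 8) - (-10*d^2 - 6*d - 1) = d^3 + 7*d^2 + 8*d + 9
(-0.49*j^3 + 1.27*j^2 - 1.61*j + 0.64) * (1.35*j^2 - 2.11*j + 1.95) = -0.6615*j^5 + 2.7484*j^4 - 5.8087*j^3 + 6.7376*j^2 - 4.4899*j + 1.248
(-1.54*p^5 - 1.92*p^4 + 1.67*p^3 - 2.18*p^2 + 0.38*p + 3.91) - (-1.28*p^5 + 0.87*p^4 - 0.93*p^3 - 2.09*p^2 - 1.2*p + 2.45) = -0.26*p^5 - 2.79*p^4 + 2.6*p^3 - 0.0900000000000003*p^2 + 1.58*p + 1.46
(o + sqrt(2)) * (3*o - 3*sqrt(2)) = 3*o^2 - 6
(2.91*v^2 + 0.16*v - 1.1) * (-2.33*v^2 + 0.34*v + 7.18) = -6.7803*v^4 + 0.6166*v^3 + 23.5112*v^2 + 0.7748*v - 7.898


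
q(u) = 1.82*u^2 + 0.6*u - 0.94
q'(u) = 3.64*u + 0.6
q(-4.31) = 30.28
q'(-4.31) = -15.09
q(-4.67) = 35.95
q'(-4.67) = -16.40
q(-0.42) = -0.87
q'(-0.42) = -0.93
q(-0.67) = -0.53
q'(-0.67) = -1.84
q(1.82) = 6.18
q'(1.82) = 7.22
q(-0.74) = -0.39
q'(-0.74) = -2.09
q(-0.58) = -0.68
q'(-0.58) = -1.51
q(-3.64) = 20.99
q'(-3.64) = -12.65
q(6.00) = 68.18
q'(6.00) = 22.44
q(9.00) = 151.88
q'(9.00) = 33.36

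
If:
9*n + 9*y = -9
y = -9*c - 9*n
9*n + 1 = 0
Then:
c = 17/81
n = -1/9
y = -8/9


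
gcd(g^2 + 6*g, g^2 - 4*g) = g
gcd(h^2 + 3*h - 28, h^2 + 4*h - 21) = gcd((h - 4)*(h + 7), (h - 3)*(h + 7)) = h + 7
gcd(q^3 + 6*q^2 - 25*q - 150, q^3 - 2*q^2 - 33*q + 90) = q^2 + q - 30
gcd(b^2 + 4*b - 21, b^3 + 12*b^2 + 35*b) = b + 7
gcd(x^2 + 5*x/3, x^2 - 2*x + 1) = 1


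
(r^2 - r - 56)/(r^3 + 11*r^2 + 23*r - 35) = (r - 8)/(r^2 + 4*r - 5)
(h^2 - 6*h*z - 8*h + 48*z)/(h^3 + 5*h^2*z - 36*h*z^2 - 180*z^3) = (h - 8)/(h^2 + 11*h*z + 30*z^2)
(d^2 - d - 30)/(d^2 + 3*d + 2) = (d^2 - d - 30)/(d^2 + 3*d + 2)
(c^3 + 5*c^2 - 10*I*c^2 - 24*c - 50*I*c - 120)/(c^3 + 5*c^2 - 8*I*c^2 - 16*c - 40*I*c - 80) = (c - 6*I)/(c - 4*I)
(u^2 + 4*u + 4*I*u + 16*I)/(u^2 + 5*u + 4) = (u + 4*I)/(u + 1)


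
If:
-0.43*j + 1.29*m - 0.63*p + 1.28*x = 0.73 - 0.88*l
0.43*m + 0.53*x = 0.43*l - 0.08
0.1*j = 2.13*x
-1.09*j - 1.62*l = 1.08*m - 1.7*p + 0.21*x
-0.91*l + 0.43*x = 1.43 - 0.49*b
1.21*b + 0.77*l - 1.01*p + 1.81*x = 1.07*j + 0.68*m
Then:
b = 9.41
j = 3.97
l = 3.58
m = 3.17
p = 7.99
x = 0.19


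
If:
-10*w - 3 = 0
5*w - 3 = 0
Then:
No Solution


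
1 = 1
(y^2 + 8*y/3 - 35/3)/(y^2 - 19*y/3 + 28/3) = (y + 5)/(y - 4)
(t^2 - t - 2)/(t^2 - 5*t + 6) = (t + 1)/(t - 3)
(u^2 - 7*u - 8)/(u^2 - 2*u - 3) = (u - 8)/(u - 3)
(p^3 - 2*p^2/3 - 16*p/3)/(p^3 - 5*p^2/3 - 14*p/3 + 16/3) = p/(p - 1)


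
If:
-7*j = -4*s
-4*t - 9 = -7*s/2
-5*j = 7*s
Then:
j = 0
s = 0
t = -9/4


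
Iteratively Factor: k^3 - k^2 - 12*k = (k - 4)*(k^2 + 3*k) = k*(k - 4)*(k + 3)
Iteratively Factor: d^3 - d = (d + 1)*(d^2 - d) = (d - 1)*(d + 1)*(d)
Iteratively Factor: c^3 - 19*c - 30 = (c + 2)*(c^2 - 2*c - 15) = (c + 2)*(c + 3)*(c - 5)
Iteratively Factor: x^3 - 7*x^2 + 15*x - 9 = (x - 3)*(x^2 - 4*x + 3) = (x - 3)*(x - 1)*(x - 3)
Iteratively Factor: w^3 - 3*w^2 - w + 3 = (w - 1)*(w^2 - 2*w - 3) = (w - 1)*(w + 1)*(w - 3)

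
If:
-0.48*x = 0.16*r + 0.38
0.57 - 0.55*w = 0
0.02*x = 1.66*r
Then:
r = -0.01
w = 1.04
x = -0.79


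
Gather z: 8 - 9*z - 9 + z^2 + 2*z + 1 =z^2 - 7*z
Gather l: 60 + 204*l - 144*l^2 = -144*l^2 + 204*l + 60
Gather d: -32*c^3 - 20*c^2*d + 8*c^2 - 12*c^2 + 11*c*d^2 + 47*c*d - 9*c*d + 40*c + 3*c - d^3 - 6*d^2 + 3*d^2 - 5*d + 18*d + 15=-32*c^3 - 4*c^2 + 43*c - d^3 + d^2*(11*c - 3) + d*(-20*c^2 + 38*c + 13) + 15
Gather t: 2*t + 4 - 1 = 2*t + 3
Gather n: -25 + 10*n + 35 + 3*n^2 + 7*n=3*n^2 + 17*n + 10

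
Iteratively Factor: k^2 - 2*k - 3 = (k + 1)*(k - 3)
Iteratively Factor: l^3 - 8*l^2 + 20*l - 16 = (l - 2)*(l^2 - 6*l + 8) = (l - 4)*(l - 2)*(l - 2)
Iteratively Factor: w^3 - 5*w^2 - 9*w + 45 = (w - 3)*(w^2 - 2*w - 15) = (w - 5)*(w - 3)*(w + 3)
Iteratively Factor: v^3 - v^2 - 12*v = (v + 3)*(v^2 - 4*v) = (v - 4)*(v + 3)*(v)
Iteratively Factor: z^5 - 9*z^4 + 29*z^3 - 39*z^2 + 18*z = (z - 3)*(z^4 - 6*z^3 + 11*z^2 - 6*z) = z*(z - 3)*(z^3 - 6*z^2 + 11*z - 6) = z*(z - 3)^2*(z^2 - 3*z + 2) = z*(z - 3)^2*(z - 1)*(z - 2)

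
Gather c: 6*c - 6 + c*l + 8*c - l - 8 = c*(l + 14) - l - 14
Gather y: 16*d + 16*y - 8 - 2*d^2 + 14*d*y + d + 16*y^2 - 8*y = -2*d^2 + 17*d + 16*y^2 + y*(14*d + 8) - 8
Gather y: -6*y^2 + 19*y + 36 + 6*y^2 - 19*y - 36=0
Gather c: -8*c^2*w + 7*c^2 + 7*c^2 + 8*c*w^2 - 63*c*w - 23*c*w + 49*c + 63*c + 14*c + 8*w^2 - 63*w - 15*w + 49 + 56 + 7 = c^2*(14 - 8*w) + c*(8*w^2 - 86*w + 126) + 8*w^2 - 78*w + 112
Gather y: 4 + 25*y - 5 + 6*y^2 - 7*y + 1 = 6*y^2 + 18*y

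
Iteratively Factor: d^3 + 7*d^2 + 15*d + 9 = (d + 3)*(d^2 + 4*d + 3) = (d + 3)^2*(d + 1)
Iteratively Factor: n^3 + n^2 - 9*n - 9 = (n - 3)*(n^2 + 4*n + 3) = (n - 3)*(n + 3)*(n + 1)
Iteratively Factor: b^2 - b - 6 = (b - 3)*(b + 2)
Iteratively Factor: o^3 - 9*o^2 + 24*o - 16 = (o - 4)*(o^2 - 5*o + 4) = (o - 4)^2*(o - 1)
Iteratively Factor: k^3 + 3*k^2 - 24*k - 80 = (k + 4)*(k^2 - k - 20) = (k + 4)^2*(k - 5)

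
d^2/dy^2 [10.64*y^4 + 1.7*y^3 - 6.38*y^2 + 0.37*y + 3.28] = 127.68*y^2 + 10.2*y - 12.76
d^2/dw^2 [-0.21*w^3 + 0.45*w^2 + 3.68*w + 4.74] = 0.9 - 1.26*w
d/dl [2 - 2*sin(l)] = -2*cos(l)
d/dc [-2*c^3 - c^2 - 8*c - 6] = -6*c^2 - 2*c - 8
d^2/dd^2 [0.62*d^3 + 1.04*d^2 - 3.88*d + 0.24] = 3.72*d + 2.08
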